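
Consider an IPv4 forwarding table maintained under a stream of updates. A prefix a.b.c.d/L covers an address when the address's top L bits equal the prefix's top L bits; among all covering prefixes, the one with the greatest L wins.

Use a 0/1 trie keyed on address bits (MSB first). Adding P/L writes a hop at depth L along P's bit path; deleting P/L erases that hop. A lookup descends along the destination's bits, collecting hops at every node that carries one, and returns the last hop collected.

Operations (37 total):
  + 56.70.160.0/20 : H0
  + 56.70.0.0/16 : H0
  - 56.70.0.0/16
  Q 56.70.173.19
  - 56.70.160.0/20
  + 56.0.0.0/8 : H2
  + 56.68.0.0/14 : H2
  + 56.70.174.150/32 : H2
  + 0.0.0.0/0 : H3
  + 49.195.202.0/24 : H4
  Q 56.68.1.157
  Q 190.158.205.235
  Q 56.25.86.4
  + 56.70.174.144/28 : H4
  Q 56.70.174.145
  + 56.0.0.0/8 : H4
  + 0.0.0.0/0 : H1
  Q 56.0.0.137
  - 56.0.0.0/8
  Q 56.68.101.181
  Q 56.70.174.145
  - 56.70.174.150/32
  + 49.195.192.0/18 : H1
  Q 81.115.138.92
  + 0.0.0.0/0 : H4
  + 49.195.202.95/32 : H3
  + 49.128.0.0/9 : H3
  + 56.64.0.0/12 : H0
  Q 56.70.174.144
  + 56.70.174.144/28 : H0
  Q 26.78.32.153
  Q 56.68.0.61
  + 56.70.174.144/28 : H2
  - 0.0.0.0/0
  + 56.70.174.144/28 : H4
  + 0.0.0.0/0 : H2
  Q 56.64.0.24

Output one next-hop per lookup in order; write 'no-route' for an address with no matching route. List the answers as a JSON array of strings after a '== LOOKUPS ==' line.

Process each operation:
  + 56.70.160.0/20 (H0) depth=20
  + 56.70.0.0/16 (H0) depth=16
  - 56.70.0.0/16 clear@16
  Q 56.70.173.19: descend 00111000010001101010 ; hops seen [H0] ; pick H0
  - 56.70.160.0/20 clear@20
  + 56.0.0.0/8 (H2) depth=8
  + 56.68.0.0/14 (H2) depth=14
  + 56.70.174.150/32 (H2) depth=32
  + 0.0.0.0/0 (H3) depth=0
  + 49.195.202.0/24 (H4) depth=24
  Q 56.68.1.157: descend 00111000010001 ; hops seen [H3,H2,H2] ; pick H2
  Q 190.158.205.235: descend ε ; hops seen [H3] ; pick H3
  Q 56.25.86.4: descend 001110000 ; hops seen [H3,H2] ; pick H2
  + 56.70.174.144/28 (H4) depth=28
  Q 56.70.174.145: descend 00111000010001101010111010010 ; hops seen [H3,H2,H2,H4] ; pick H4
  + 56.0.0.0/8 (H4) depth=8
  + 0.0.0.0/0 (H1) depth=0
  Q 56.0.0.137: descend 001110000 ; hops seen [H1,H4] ; pick H4
  - 56.0.0.0/8 clear@8
  Q 56.68.101.181: descend 00111000010001 ; hops seen [H1,H2] ; pick H2
  Q 56.70.174.145: descend 00111000010001101010111010010 ; hops seen [H1,H2,H4] ; pick H4
  - 56.70.174.150/32 clear@32
  + 49.195.192.0/18 (H1) depth=18
  Q 81.115.138.92: descend 0 ; hops seen [H1] ; pick H1
  + 0.0.0.0/0 (H4) depth=0
  + 49.195.202.95/32 (H3) depth=32
  + 49.128.0.0/9 (H3) depth=9
  + 56.64.0.0/12 (H0) depth=12
  Q 56.70.174.144: descend 00111000010001101010111010010 ; hops seen [H4,H0,H2,H4] ; pick H4
  + 56.70.174.144/28 (H0) depth=28
  Q 26.78.32.153: descend 00 ; hops seen [H4] ; pick H4
  Q 56.68.0.61: descend 00111000010001 ; hops seen [H4,H0,H2] ; pick H2
  + 56.70.174.144/28 (H2) depth=28
  - 0.0.0.0/0 clear@0
  + 56.70.174.144/28 (H4) depth=28
  + 0.0.0.0/0 (H2) depth=0
  Q 56.64.0.24: descend 0011100001000 ; hops seen [H2,H0] ; pick H0

== LOOKUPS ==
["H0","H2","H3","H2","H4","H4","H2","H4","H1","H4","H4","H2","H0"]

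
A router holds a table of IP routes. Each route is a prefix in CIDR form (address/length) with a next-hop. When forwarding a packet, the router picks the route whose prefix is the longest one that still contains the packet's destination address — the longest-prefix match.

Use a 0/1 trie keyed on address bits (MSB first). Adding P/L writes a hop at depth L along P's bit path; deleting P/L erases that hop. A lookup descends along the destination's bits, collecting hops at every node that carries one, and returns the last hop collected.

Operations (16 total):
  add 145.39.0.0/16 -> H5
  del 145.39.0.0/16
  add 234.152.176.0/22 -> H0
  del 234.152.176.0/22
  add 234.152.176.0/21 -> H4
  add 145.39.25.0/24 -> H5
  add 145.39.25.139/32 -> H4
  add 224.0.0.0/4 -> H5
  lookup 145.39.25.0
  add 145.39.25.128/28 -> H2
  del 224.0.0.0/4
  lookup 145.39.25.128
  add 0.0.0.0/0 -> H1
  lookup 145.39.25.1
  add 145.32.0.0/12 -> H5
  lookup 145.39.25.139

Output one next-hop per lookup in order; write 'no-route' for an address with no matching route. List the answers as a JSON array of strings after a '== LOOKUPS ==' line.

Trace:
  + 145.39.0.0/16 (H5) depth=16
  del 145.39.0.0/16 (clear depth 16)
  + 234.152.176.0/22 (H0) depth=22
  del 234.152.176.0/22 (clear depth 22)
  + 234.152.176.0/21 (H4) depth=21
  + 145.39.25.0/24 (H5) depth=24
  + 145.39.25.139/32 (H4) depth=32
  + 224.0.0.0/4 (H5) depth=4
  lookup 145.39.25.0: bits 100100010010011100011001 walk d0:-→d1:-→d2:-→d3:-→d4:-→d5:-→d6:-→d7:-→d8:-→d9:-→d10:-→d11:-→d12:-→d13:-→d14:-→d15:-→d16:-→d17:-→d18:-→d19:-→d20:-→d21:-→d22:-→d23:-→d24:H5 -> H5
  + 145.39.25.128/28 (H2) depth=28
  del 224.0.0.0/4 (clear depth 4)
  lookup 145.39.25.128: bits 1001000100100111000110011000 walk d0:-→d1:-→d2:-→d3:-→d4:-→d5:-→d6:-→d7:-→d8:-→d9:-→d10:-→d11:-→d12:-→d13:-→d14:-→d15:-→d16:-→d17:-→d18:-→d19:-→d20:-→d21:-→d22:-→d23:-→d24:H5→d25:-→d26:-→d27:-→d28:H2 -> H2
  + 0.0.0.0/0 (H1) depth=0
  lookup 145.39.25.1: bits 100100010010011100011001 walk d0:H1→d1:-→d2:-→d3:-→d4:-→d5:-→d6:-→d7:-→d8:-→d9:-→d10:-→d11:-→d12:-→d13:-→d14:-→d15:-→d16:-→d17:-→d18:-→d19:-→d20:-→d21:-→d22:-→d23:-→d24:H5 -> H5
  + 145.32.0.0/12 (H5) depth=12
  lookup 145.39.25.139: bits 10010001001001110001100110001011 walk d0:H1→d1:-→d2:-→d3:-→d4:-→d5:-→d6:-→d7:-→d8:-→d9:-→d10:-→d11:-→d12:H5→d13:-→d14:-→d15:-→d16:-→d17:-→d18:-→d19:-→d20:-→d21:-→d22:-→d23:-→d24:H5→d25:-→d26:-→d27:-→d28:H2→d29:-→d30:-→d31:-→d32:H4 -> H4

== LOOKUPS ==
["H5","H2","H5","H4"]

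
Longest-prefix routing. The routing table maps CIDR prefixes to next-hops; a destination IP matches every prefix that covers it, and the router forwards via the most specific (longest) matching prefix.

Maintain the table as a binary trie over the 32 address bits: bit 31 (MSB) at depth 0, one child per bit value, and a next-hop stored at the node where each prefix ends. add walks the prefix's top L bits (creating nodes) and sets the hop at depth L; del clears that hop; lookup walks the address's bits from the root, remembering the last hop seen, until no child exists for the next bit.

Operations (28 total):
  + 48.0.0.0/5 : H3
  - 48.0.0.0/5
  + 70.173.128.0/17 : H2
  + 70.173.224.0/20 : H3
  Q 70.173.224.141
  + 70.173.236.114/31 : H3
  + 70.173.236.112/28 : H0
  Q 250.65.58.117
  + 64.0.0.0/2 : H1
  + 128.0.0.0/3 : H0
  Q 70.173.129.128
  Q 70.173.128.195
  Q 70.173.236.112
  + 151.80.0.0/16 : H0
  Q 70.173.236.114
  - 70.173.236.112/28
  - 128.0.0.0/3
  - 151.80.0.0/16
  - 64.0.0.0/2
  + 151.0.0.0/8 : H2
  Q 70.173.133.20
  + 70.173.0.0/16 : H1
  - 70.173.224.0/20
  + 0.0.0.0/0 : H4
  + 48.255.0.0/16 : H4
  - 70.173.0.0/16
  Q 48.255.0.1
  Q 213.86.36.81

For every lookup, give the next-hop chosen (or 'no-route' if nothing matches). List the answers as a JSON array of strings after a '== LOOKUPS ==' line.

Process each operation:
  add 48.0.0.0/5 -> H3 at depth 5
  del 48.0.0.0/5 (clear depth 5)
  add 70.173.128.0/17 -> H2 at depth 17
  add 70.173.224.0/20 -> H3 at depth 20
  lookup 70.173.224.141: bits 01000110101011011110 walk d0:-→d1:-→d2:-→d3:-→d4:-→d5:-→d6:-→d7:-→d8:-→d9:-→d10:-→d11:-→d12:-→d13:-→d14:-→d15:-→d16:-→d17:H2→d18:-→d19:-→d20:H3 -> H3
  add 70.173.236.114/31 -> H3 at depth 31
  add 70.173.236.112/28 -> H0 at depth 28
  lookup 250.65.58.117: bits ε walk d0:- -> no-route
  add 64.0.0.0/2 -> H1 at depth 2
  add 128.0.0.0/3 -> H0 at depth 3
  lookup 70.173.129.128: bits 01000110101011011 walk d0:-→d1:-→d2:H1→d3:-→d4:-→d5:-→d6:-→d7:-→d8:-→d9:-→d10:-→d11:-→d12:-→d13:-→d14:-→d15:-→d16:-→d17:H2 -> H2
  lookup 70.173.128.195: bits 01000110101011011 walk d0:-→d1:-→d2:H1→d3:-→d4:-→d5:-→d6:-→d7:-→d8:-→d9:-→d10:-→d11:-→d12:-→d13:-→d14:-→d15:-→d16:-→d17:H2 -> H2
  lookup 70.173.236.112: bits 010001101010110111101100011100 walk d0:-→d1:-→d2:H1→d3:-→d4:-→d5:-→d6:-→d7:-→d8:-→d9:-→d10:-→d11:-→d12:-→d13:-→d14:-→d15:-→d16:-→d17:H2→d18:-→d19:-→d20:H3→d21:-→d22:-→d23:-→d24:-→d25:-→d26:-→d27:-→d28:H0→d29:-→d30:- -> H0
  add 151.80.0.0/16 -> H0 at depth 16
  lookup 70.173.236.114: bits 0100011010101101111011000111001 walk d0:-→d1:-→d2:H1→d3:-→d4:-→d5:-→d6:-→d7:-→d8:-→d9:-→d10:-→d11:-→d12:-→d13:-→d14:-→d15:-→d16:-→d17:H2→d18:-→d19:-→d20:H3→d21:-→d22:-→d23:-→d24:-→d25:-→d26:-→d27:-→d28:H0→d29:-→d30:-→d31:H3 -> H3
  del 70.173.236.112/28 (clear depth 28)
  del 128.0.0.0/3 (clear depth 3)
  del 151.80.0.0/16 (clear depth 16)
  del 64.0.0.0/2 (clear depth 2)
  add 151.0.0.0/8 -> H2 at depth 8
  lookup 70.173.133.20: bits 01000110101011011 walk d0:-→d1:-→d2:-→d3:-→d4:-→d5:-→d6:-→d7:-→d8:-→d9:-→d10:-→d11:-→d12:-→d13:-→d14:-→d15:-→d16:-→d17:H2 -> H2
  add 70.173.0.0/16 -> H1 at depth 16
  del 70.173.224.0/20 (clear depth 20)
  add 0.0.0.0/0 -> H4 at depth 0
  add 48.255.0.0/16 -> H4 at depth 16
  del 70.173.0.0/16 (clear depth 16)
  lookup 48.255.0.1: bits 0011000011111111 walk d0:H4→d1:-→d2:-→d3:-→d4:-→d5:-→d6:-→d7:-→d8:-→d9:-→d10:-→d11:-→d12:-→d13:-→d14:-→d15:-→d16:H4 -> H4
  lookup 213.86.36.81: bits 1 walk d0:H4→d1:- -> H4

== LOOKUPS ==
["H3","no-route","H2","H2","H0","H3","H2","H4","H4"]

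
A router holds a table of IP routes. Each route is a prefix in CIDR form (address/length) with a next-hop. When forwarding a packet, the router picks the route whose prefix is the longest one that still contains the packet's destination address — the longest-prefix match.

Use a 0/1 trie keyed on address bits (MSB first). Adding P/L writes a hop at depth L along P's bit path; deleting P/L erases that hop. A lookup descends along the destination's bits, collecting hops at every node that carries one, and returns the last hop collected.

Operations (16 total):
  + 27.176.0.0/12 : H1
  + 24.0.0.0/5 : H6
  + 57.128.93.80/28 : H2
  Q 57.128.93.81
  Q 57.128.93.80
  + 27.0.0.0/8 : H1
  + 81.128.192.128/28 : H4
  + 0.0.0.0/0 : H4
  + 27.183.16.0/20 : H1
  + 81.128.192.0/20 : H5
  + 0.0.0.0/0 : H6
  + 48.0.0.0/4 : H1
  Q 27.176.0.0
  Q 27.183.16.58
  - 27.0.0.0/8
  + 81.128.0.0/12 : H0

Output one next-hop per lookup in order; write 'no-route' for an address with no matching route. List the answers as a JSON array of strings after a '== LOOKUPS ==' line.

Trace:
  add 27.176.0.0/12 -> H1 at depth 12
  add 24.0.0.0/5 -> H6 at depth 5
  add 57.128.93.80/28 -> H2 at depth 28
  ? 57.128.93.81  path d0:-→d1:-→d2:-→d3:-→d4:-→d5:-→d6:-→d7:-→d8:-→d9:-→d10:-→d11:-→d12:-→d13:-→d14:-→d15:-→d16:-→d17:-→d18:-→d19:-→d20:-→d21:-→d22:-→d23:-→d24:-→d25:-→d26:-→d27:-→d28:H2  best=H2
  ? 57.128.93.80  path d0:-→d1:-→d2:-→d3:-→d4:-→d5:-→d6:-→d7:-→d8:-→d9:-→d10:-→d11:-→d12:-→d13:-→d14:-→d15:-→d16:-→d17:-→d18:-→d19:-→d20:-→d21:-→d22:-→d23:-→d24:-→d25:-→d26:-→d27:-→d28:H2  best=H2
  add 27.0.0.0/8 -> H1 at depth 8
  add 81.128.192.128/28 -> H4 at depth 28
  add 0.0.0.0/0 -> H4 at depth 0
  add 27.183.16.0/20 -> H1 at depth 20
  add 81.128.192.0/20 -> H5 at depth 20
  add 0.0.0.0/0 -> H6 at depth 0
  add 48.0.0.0/4 -> H1 at depth 4
  ? 27.176.0.0  path d0:H6→d1:-→d2:-→d3:-→d4:-→d5:H6→d6:-→d7:-→d8:H1→d9:-→d10:-→d11:-→d12:H1→d13:-  best=H1
  ? 27.183.16.58  path d0:H6→d1:-→d2:-→d3:-→d4:-→d5:H6→d6:-→d7:-→d8:H1→d9:-→d10:-→d11:-→d12:H1→d13:-→d14:-→d15:-→d16:-→d17:-→d18:-→d19:-→d20:H1  best=H1
  del 27.0.0.0/8 (clear depth 8)
  add 81.128.0.0/12 -> H0 at depth 12

== LOOKUPS ==
["H2","H2","H1","H1"]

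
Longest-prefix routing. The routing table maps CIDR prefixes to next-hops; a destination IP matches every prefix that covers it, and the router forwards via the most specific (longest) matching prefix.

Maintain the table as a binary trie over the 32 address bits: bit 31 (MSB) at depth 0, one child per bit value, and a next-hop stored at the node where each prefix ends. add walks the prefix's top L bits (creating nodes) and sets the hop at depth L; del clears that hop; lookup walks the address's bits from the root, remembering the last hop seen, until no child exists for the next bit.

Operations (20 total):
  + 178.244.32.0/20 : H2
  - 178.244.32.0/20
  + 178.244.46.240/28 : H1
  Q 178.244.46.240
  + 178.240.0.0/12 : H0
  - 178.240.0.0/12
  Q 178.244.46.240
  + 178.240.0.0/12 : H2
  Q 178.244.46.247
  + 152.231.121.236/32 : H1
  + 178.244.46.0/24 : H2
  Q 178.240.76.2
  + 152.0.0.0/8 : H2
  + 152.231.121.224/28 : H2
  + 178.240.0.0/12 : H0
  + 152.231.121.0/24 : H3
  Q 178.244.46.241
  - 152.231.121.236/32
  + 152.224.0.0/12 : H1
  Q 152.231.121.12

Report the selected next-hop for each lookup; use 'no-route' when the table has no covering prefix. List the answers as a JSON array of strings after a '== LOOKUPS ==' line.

Trace:
  + 178.244.32.0/20 (H2) depth=20
  del 178.244.32.0/20 (clear depth 20)
  + 178.244.46.240/28 (H1) depth=28
  lookup 178.244.46.240: bits 1011001011110100001011101111 walk d0:-→d1:-→d2:-→d3:-→d4:-→d5:-→d6:-→d7:-→d8:-→d9:-→d10:-→d11:-→d12:-→d13:-→d14:-→d15:-→d16:-→d17:-→d18:-→d19:-→d20:-→d21:-→d22:-→d23:-→d24:-→d25:-→d26:-→d27:-→d28:H1 -> H1
  + 178.240.0.0/12 (H0) depth=12
  del 178.240.0.0/12 (clear depth 12)
  lookup 178.244.46.240: bits 1011001011110100001011101111 walk d0:-→d1:-→d2:-→d3:-→d4:-→d5:-→d6:-→d7:-→d8:-→d9:-→d10:-→d11:-→d12:-→d13:-→d14:-→d15:-→d16:-→d17:-→d18:-→d19:-→d20:-→d21:-→d22:-→d23:-→d24:-→d25:-→d26:-→d27:-→d28:H1 -> H1
  + 178.240.0.0/12 (H2) depth=12
  lookup 178.244.46.247: bits 1011001011110100001011101111 walk d0:-→d1:-→d2:-→d3:-→d4:-→d5:-→d6:-→d7:-→d8:-→d9:-→d10:-→d11:-→d12:H2→d13:-→d14:-→d15:-→d16:-→d17:-→d18:-→d19:-→d20:-→d21:-→d22:-→d23:-→d24:-→d25:-→d26:-→d27:-→d28:H1 -> H1
  + 152.231.121.236/32 (H1) depth=32
  + 178.244.46.0/24 (H2) depth=24
  lookup 178.240.76.2: bits 1011001011110 walk d0:-→d1:-→d2:-→d3:-→d4:-→d5:-→d6:-→d7:-→d8:-→d9:-→d10:-→d11:-→d12:H2→d13:- -> H2
  + 152.0.0.0/8 (H2) depth=8
  + 152.231.121.224/28 (H2) depth=28
  + 178.240.0.0/12 (H0) depth=12
  + 152.231.121.0/24 (H3) depth=24
  lookup 178.244.46.241: bits 1011001011110100001011101111 walk d0:-→d1:-→d2:-→d3:-→d4:-→d5:-→d6:-→d7:-→d8:-→d9:-→d10:-→d11:-→d12:H0→d13:-→d14:-→d15:-→d16:-→d17:-→d18:-→d19:-→d20:-→d21:-→d22:-→d23:-→d24:H2→d25:-→d26:-→d27:-→d28:H1 -> H1
  del 152.231.121.236/32 (clear depth 32)
  + 152.224.0.0/12 (H1) depth=12
  lookup 152.231.121.12: bits 100110001110011101111001 walk d0:-→d1:-→d2:-→d3:-→d4:-→d5:-→d6:-→d7:-→d8:H2→d9:-→d10:-→d11:-→d12:H1→d13:-→d14:-→d15:-→d16:-→d17:-→d18:-→d19:-→d20:-→d21:-→d22:-→d23:-→d24:H3 -> H3

== LOOKUPS ==
["H1","H1","H1","H2","H1","H3"]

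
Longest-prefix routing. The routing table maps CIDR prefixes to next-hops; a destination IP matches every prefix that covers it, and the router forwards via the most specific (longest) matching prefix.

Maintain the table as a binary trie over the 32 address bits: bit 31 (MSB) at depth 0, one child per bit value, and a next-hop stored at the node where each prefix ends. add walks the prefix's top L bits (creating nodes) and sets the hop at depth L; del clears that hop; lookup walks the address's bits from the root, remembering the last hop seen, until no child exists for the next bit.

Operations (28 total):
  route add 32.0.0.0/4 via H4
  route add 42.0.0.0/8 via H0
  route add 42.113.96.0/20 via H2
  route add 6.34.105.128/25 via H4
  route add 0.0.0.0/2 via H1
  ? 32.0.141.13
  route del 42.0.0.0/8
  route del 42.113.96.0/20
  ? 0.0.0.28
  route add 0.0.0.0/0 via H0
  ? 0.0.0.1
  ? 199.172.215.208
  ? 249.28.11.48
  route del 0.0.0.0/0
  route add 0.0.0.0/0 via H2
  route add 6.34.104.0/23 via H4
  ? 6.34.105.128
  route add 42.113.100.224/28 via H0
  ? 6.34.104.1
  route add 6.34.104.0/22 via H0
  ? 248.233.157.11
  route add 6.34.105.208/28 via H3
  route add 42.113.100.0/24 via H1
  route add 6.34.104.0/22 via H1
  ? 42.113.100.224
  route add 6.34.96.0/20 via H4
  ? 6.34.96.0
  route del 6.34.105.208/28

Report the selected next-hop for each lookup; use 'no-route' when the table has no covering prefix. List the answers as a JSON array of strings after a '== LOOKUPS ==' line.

Apply in order:
  add 32.0.0.0/4 -> H4 at depth 4
  add 42.0.0.0/8 -> H0 at depth 8
  add 42.113.96.0/20 -> H2 at depth 20
  add 6.34.105.128/25 -> H4 at depth 25
  add 0.0.0.0/2 -> H1 at depth 2
  Q 32.0.141.13: descend 0010 ; hops seen [H1,H4] ; pick H4
  - 42.0.0.0/8 clear@8
  - 42.113.96.0/20 clear@20
  Q 0.0.0.28: descend 00000 ; hops seen [H1] ; pick H1
  add 0.0.0.0/0 -> H0 at depth 0
  Q 0.0.0.1: descend 00000 ; hops seen [H0,H1] ; pick H1
  Q 199.172.215.208: descend ε ; hops seen [H0] ; pick H0
  Q 249.28.11.48: descend ε ; hops seen [H0] ; pick H0
  - 0.0.0.0/0 clear@0
  add 0.0.0.0/0 -> H2 at depth 0
  add 6.34.104.0/23 -> H4 at depth 23
  Q 6.34.105.128: descend 0000011000100010011010011 ; hops seen [H2,H1,H4,H4] ; pick H4
  add 42.113.100.224/28 -> H0 at depth 28
  Q 6.34.104.1: descend 00000110001000100110100 ; hops seen [H2,H1,H4] ; pick H4
  add 6.34.104.0/22 -> H0 at depth 22
  Q 248.233.157.11: descend ε ; hops seen [H2] ; pick H2
  add 6.34.105.208/28 -> H3 at depth 28
  add 42.113.100.0/24 -> H1 at depth 24
  add 6.34.104.0/22 -> H1 at depth 22
  Q 42.113.100.224: descend 0010101001110001011001001110 ; hops seen [H2,H1,H4,H1,H0] ; pick H0
  add 6.34.96.0/20 -> H4 at depth 20
  Q 6.34.96.0: descend 00000110001000100110 ; hops seen [H2,H1,H4] ; pick H4
  - 6.34.105.208/28 clear@28

== LOOKUPS ==
["H4","H1","H1","H0","H0","H4","H4","H2","H0","H4"]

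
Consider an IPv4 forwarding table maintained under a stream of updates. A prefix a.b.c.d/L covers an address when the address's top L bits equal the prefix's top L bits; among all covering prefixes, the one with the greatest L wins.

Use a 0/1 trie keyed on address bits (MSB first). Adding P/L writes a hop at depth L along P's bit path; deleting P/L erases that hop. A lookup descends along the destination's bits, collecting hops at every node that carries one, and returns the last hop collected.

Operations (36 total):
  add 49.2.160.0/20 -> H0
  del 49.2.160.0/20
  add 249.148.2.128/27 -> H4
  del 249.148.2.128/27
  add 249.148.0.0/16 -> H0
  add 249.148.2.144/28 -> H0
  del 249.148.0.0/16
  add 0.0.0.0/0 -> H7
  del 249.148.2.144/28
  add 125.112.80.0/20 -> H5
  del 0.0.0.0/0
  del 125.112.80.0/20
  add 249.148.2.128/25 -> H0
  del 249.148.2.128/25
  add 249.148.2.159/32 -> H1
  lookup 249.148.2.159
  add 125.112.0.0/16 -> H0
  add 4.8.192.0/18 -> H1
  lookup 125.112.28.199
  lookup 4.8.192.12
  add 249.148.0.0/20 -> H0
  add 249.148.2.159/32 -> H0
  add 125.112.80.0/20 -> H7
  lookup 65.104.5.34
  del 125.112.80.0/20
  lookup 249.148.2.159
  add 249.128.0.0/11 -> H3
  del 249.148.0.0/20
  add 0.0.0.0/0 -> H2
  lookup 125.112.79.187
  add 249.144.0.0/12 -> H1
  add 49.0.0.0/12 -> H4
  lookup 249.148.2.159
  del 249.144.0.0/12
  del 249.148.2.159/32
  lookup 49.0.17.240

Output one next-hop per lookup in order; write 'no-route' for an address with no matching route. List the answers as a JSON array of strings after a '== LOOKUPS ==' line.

Apply in order:
  add 49.2.160.0/20 -> H0 at depth 20
  del 49.2.160.0/20 (clear depth 20)
  add 249.148.2.128/27 -> H4 at depth 27
  del 249.148.2.128/27 (clear depth 27)
  add 249.148.0.0/16 -> H0 at depth 16
  add 249.148.2.144/28 -> H0 at depth 28
  del 249.148.0.0/16 (clear depth 16)
  add 0.0.0.0/0 -> H7 at depth 0
  del 249.148.2.144/28 (clear depth 28)
  add 125.112.80.0/20 -> H5 at depth 20
  del 0.0.0.0/0 (clear depth 0)
  del 125.112.80.0/20 (clear depth 20)
  add 249.148.2.128/25 -> H0 at depth 25
  del 249.148.2.128/25 (clear depth 25)
  add 249.148.2.159/32 -> H1 at depth 32
  ? 249.148.2.159  path d0:-→d1:-→d2:-→d3:-→d4:-→d5:-→d6:-→d7:-→d8:-→d9:-→d10:-→d11:-→d12:-→d13:-→d14:-→d15:-→d16:-→d17:-→d18:-→d19:-→d20:-→d21:-→d22:-→d23:-→d24:-→d25:-→d26:-→d27:-→d28:-→d29:-→d30:-→d31:-→d32:H1  best=H1
  add 125.112.0.0/16 -> H0 at depth 16
  add 4.8.192.0/18 -> H1 at depth 18
  ? 125.112.28.199  path d0:-→d1:-→d2:-→d3:-→d4:-→d5:-→d6:-→d7:-→d8:-→d9:-→d10:-→d11:-→d12:-→d13:-→d14:-→d15:-→d16:H0→d17:-  best=H0
  ? 4.8.192.12  path d0:-→d1:-→d2:-→d3:-→d4:-→d5:-→d6:-→d7:-→d8:-→d9:-→d10:-→d11:-→d12:-→d13:-→d14:-→d15:-→d16:-→d17:-→d18:H1  best=H1
  add 249.148.0.0/20 -> H0 at depth 20
  add 249.148.2.159/32 -> H0 at depth 32
  add 125.112.80.0/20 -> H7 at depth 20
  ? 65.104.5.34  path d0:-→d1:-→d2:-  best=no-route
  del 125.112.80.0/20 (clear depth 20)
  ? 249.148.2.159  path d0:-→d1:-→d2:-→d3:-→d4:-→d5:-→d6:-→d7:-→d8:-→d9:-→d10:-→d11:-→d12:-→d13:-→d14:-→d15:-→d16:-→d17:-→d18:-→d19:-→d20:H0→d21:-→d22:-→d23:-→d24:-→d25:-→d26:-→d27:-→d28:-→d29:-→d30:-→d31:-→d32:H0  best=H0
  add 249.128.0.0/11 -> H3 at depth 11
  del 249.148.0.0/20 (clear depth 20)
  add 0.0.0.0/0 -> H2 at depth 0
  ? 125.112.79.187  path d0:H2→d1:-→d2:-→d3:-→d4:-→d5:-→d6:-→d7:-→d8:-→d9:-→d10:-→d11:-→d12:-→d13:-→d14:-→d15:-→d16:H0→d17:-→d18:-→d19:-  best=H0
  add 249.144.0.0/12 -> H1 at depth 12
  add 49.0.0.0/12 -> H4 at depth 12
  ? 249.148.2.159  path d0:H2→d1:-→d2:-→d3:-→d4:-→d5:-→d6:-→d7:-→d8:-→d9:-→d10:-→d11:H3→d12:H1→d13:-→d14:-→d15:-→d16:-→d17:-→d18:-→d19:-→d20:-→d21:-→d22:-→d23:-→d24:-→d25:-→d26:-→d27:-→d28:-→d29:-→d30:-→d31:-→d32:H0  best=H0
  del 249.144.0.0/12 (clear depth 12)
  del 249.148.2.159/32 (clear depth 32)
  ? 49.0.17.240  path d0:H2→d1:-→d2:-→d3:-→d4:-→d5:-→d6:-→d7:-→d8:-→d9:-→d10:-→d11:-→d12:H4→d13:-→d14:-  best=H4

== LOOKUPS ==
["H1","H0","H1","no-route","H0","H0","H0","H4"]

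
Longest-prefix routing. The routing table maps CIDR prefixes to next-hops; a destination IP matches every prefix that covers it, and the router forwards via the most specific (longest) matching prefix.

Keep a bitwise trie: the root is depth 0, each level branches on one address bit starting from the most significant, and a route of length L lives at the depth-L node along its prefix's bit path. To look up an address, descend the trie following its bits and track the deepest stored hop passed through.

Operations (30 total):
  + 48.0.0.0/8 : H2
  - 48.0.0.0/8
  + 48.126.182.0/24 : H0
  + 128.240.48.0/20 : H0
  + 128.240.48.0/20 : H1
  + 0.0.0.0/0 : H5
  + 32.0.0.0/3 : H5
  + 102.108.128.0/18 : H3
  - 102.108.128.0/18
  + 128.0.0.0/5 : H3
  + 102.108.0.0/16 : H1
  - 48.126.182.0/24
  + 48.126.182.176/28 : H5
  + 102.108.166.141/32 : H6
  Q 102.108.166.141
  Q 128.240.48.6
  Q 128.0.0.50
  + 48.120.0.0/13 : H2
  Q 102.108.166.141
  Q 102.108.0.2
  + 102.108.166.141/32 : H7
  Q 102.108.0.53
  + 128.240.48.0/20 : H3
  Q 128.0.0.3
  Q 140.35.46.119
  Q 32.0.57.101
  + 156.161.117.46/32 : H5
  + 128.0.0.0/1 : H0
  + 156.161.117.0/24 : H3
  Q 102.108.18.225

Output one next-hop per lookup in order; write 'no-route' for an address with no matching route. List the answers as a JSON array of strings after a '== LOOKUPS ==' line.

Trace:
  add 48.0.0.0/8 -> H2 at depth 8
  del 48.0.0.0/8 (clear depth 8)
  add 48.126.182.0/24 -> H0 at depth 24
  add 128.240.48.0/20 -> H0 at depth 20
  add 128.240.48.0/20 -> H1 at depth 20
  add 0.0.0.0/0 -> H5 at depth 0
  add 32.0.0.0/3 -> H5 at depth 3
  add 102.108.128.0/18 -> H3 at depth 18
  del 102.108.128.0/18 (clear depth 18)
  add 128.0.0.0/5 -> H3 at depth 5
  add 102.108.0.0/16 -> H1 at depth 16
  del 48.126.182.0/24 (clear depth 24)
  add 48.126.182.176/28 -> H5 at depth 28
  add 102.108.166.141/32 -> H6 at depth 32
  ? 102.108.166.141  path d0:H5→d1:-→d2:-→d3:-→d4:-→d5:-→d6:-→d7:-→d8:-→d9:-→d10:-→d11:-→d12:-→d13:-→d14:-→d15:-→d16:H1→d17:-→d18:-→d19:-→d20:-→d21:-→d22:-→d23:-→d24:-→d25:-→d26:-→d27:-→d28:-→d29:-→d30:-→d31:-→d32:H6  best=H6
  ? 128.240.48.6  path d0:H5→d1:-→d2:-→d3:-→d4:-→d5:H3→d6:-→d7:-→d8:-→d9:-→d10:-→d11:-→d12:-→d13:-→d14:-→d15:-→d16:-→d17:-→d18:-→d19:-→d20:H1  best=H1
  ? 128.0.0.50  path d0:H5→d1:-→d2:-→d3:-→d4:-→d5:H3→d6:-→d7:-→d8:-  best=H3
  add 48.120.0.0/13 -> H2 at depth 13
  ? 102.108.166.141  path d0:H5→d1:-→d2:-→d3:-→d4:-→d5:-→d6:-→d7:-→d8:-→d9:-→d10:-→d11:-→d12:-→d13:-→d14:-→d15:-→d16:H1→d17:-→d18:-→d19:-→d20:-→d21:-→d22:-→d23:-→d24:-→d25:-→d26:-→d27:-→d28:-→d29:-→d30:-→d31:-→d32:H6  best=H6
  ? 102.108.0.2  path d0:H5→d1:-→d2:-→d3:-→d4:-→d5:-→d6:-→d7:-→d8:-→d9:-→d10:-→d11:-→d12:-→d13:-→d14:-→d15:-→d16:H1  best=H1
  add 102.108.166.141/32 -> H7 at depth 32
  ? 102.108.0.53  path d0:H5→d1:-→d2:-→d3:-→d4:-→d5:-→d6:-→d7:-→d8:-→d9:-→d10:-→d11:-→d12:-→d13:-→d14:-→d15:-→d16:H1  best=H1
  add 128.240.48.0/20 -> H3 at depth 20
  ? 128.0.0.3  path d0:H5→d1:-→d2:-→d3:-→d4:-→d5:H3→d6:-→d7:-→d8:-  best=H3
  ? 140.35.46.119  path d0:H5→d1:-→d2:-→d3:-→d4:-  best=H5
  ? 32.0.57.101  path d0:H5→d1:-→d2:-→d3:H5  best=H5
  add 156.161.117.46/32 -> H5 at depth 32
  add 128.0.0.0/1 -> H0 at depth 1
  add 156.161.117.0/24 -> H3 at depth 24
  ? 102.108.18.225  path d0:H5→d1:-→d2:-→d3:-→d4:-→d5:-→d6:-→d7:-→d8:-→d9:-→d10:-→d11:-→d12:-→d13:-→d14:-→d15:-→d16:H1  best=H1

== LOOKUPS ==
["H6","H1","H3","H6","H1","H1","H3","H5","H5","H1"]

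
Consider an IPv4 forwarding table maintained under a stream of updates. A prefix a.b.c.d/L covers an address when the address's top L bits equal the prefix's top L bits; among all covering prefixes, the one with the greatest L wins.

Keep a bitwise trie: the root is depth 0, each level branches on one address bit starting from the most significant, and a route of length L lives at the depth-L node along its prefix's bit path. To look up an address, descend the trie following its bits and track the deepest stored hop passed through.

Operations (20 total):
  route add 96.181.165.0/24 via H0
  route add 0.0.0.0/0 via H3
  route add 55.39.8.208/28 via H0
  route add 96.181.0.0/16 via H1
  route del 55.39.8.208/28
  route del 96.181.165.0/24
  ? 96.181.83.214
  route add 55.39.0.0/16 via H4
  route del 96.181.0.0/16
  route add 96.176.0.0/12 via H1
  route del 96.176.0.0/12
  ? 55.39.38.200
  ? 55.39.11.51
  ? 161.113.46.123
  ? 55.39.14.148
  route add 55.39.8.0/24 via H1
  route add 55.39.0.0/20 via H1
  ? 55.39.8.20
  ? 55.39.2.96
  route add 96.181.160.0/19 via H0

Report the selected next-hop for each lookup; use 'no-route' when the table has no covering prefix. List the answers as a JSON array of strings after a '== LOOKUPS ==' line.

Process each operation:
  + 96.181.165.0/24 (H0) depth=24
  + 0.0.0.0/0 (H3) depth=0
  + 55.39.8.208/28 (H0) depth=28
  + 96.181.0.0/16 (H1) depth=16
  del 55.39.8.208/28 (clear depth 28)
  del 96.181.165.0/24 (clear depth 24)
  ? 96.181.83.214  path d0:H3→d1:-→d2:-→d3:-→d4:-→d5:-→d6:-→d7:-→d8:-→d9:-→d10:-→d11:-→d12:-→d13:-→d14:-→d15:-→d16:H1  best=H1
  + 55.39.0.0/16 (H4) depth=16
  del 96.181.0.0/16 (clear depth 16)
  + 96.176.0.0/12 (H1) depth=12
  del 96.176.0.0/12 (clear depth 12)
  ? 55.39.38.200  path d0:H3→d1:-→d2:-→d3:-→d4:-→d5:-→d6:-→d7:-→d8:-→d9:-→d10:-→d11:-→d12:-→d13:-→d14:-→d15:-→d16:H4→d17:-→d18:-  best=H4
  ? 55.39.11.51  path d0:H3→d1:-→d2:-→d3:-→d4:-→d5:-→d6:-→d7:-→d8:-→d9:-→d10:-→d11:-→d12:-→d13:-→d14:-→d15:-→d16:H4→d17:-→d18:-→d19:-→d20:-→d21:-→d22:-  best=H4
  ? 161.113.46.123  path d0:H3  best=H3
  ? 55.39.14.148  path d0:H3→d1:-→d2:-→d3:-→d4:-→d5:-→d6:-→d7:-→d8:-→d9:-→d10:-→d11:-→d12:-→d13:-→d14:-→d15:-→d16:H4→d17:-→d18:-→d19:-→d20:-→d21:-  best=H4
  + 55.39.8.0/24 (H1) depth=24
  + 55.39.0.0/20 (H1) depth=20
  ? 55.39.8.20  path d0:H3→d1:-→d2:-→d3:-→d4:-→d5:-→d6:-→d7:-→d8:-→d9:-→d10:-→d11:-→d12:-→d13:-→d14:-→d15:-→d16:H4→d17:-→d18:-→d19:-→d20:H1→d21:-→d22:-→d23:-→d24:H1  best=H1
  ? 55.39.2.96  path d0:H3→d1:-→d2:-→d3:-→d4:-→d5:-→d6:-→d7:-→d8:-→d9:-→d10:-→d11:-→d12:-→d13:-→d14:-→d15:-→d16:H4→d17:-→d18:-→d19:-→d20:H1  best=H1
  + 96.181.160.0/19 (H0) depth=19

== LOOKUPS ==
["H1","H4","H4","H3","H4","H1","H1"]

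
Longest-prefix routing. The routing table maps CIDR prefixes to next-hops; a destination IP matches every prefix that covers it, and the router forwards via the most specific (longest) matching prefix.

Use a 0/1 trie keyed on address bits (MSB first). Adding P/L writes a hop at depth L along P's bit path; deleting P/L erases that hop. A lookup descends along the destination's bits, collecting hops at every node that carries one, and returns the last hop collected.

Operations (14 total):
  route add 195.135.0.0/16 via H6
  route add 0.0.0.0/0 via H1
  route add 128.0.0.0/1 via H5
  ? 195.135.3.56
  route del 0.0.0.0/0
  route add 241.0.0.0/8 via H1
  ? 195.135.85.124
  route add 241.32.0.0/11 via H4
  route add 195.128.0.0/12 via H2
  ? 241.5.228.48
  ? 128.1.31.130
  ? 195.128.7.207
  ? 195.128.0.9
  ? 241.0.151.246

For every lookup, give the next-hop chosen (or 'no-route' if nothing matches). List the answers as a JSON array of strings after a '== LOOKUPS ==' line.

Trace:
  add 195.135.0.0/16 -> H6 at depth 16
  add 0.0.0.0/0 -> H1 at depth 0
  add 128.0.0.0/1 -> H5 at depth 1
  Q 195.135.3.56: descend 1100001110000111 ; hops seen [H1,H5,H6] ; pick H6
  del 0.0.0.0/0 (clear depth 0)
  add 241.0.0.0/8 -> H1 at depth 8
  Q 195.135.85.124: descend 1100001110000111 ; hops seen [H5,H6] ; pick H6
  add 241.32.0.0/11 -> H4 at depth 11
  add 195.128.0.0/12 -> H2 at depth 12
  Q 241.5.228.48: descend 1111000100 ; hops seen [H5,H1] ; pick H1
  Q 128.1.31.130: descend 1 ; hops seen [H5] ; pick H5
  Q 195.128.7.207: descend 1100001110000 ; hops seen [H5,H2] ; pick H2
  Q 195.128.0.9: descend 1100001110000 ; hops seen [H5,H2] ; pick H2
  Q 241.0.151.246: descend 1111000100 ; hops seen [H5,H1] ; pick H1

== LOOKUPS ==
["H6","H6","H1","H5","H2","H2","H1"]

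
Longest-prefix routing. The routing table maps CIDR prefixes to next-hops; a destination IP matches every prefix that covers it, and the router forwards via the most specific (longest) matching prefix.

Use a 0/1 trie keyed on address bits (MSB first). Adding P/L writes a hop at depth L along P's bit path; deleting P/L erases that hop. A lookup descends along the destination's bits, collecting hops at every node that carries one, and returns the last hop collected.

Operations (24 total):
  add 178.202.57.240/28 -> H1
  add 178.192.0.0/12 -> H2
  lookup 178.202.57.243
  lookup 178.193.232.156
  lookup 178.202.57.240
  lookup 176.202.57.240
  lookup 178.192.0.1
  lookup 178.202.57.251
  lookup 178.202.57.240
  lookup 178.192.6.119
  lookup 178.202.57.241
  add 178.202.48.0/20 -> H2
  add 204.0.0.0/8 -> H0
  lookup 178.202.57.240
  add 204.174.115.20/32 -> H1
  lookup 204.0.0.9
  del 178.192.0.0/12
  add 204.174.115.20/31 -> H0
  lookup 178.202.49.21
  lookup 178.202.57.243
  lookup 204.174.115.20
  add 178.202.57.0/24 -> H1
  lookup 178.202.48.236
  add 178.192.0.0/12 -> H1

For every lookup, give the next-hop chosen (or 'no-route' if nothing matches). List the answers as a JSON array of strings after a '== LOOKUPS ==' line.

Apply in order:
  add 178.202.57.240/28 -> H1 at depth 28
  add 178.192.0.0/12 -> H2 at depth 12
  Q 178.202.57.243: descend 1011001011001010001110011111 ; hops seen [H2,H1] ; pick H1
  Q 178.193.232.156: descend 101100101100 ; hops seen [H2] ; pick H2
  Q 178.202.57.240: descend 1011001011001010001110011111 ; hops seen [H2,H1] ; pick H1
  Q 176.202.57.240: descend 101100 ; hops seen [∅] ; pick no-route
  Q 178.192.0.1: descend 101100101100 ; hops seen [H2] ; pick H2
  Q 178.202.57.251: descend 1011001011001010001110011111 ; hops seen [H2,H1] ; pick H1
  Q 178.202.57.240: descend 1011001011001010001110011111 ; hops seen [H2,H1] ; pick H1
  Q 178.192.6.119: descend 101100101100 ; hops seen [H2] ; pick H2
  Q 178.202.57.241: descend 1011001011001010001110011111 ; hops seen [H2,H1] ; pick H1
  add 178.202.48.0/20 -> H2 at depth 20
  add 204.0.0.0/8 -> H0 at depth 8
  Q 178.202.57.240: descend 1011001011001010001110011111 ; hops seen [H2,H2,H1] ; pick H1
  add 204.174.115.20/32 -> H1 at depth 32
  Q 204.0.0.9: descend 11001100 ; hops seen [H0] ; pick H0
  del 178.192.0.0/12 (clear depth 12)
  add 204.174.115.20/31 -> H0 at depth 31
  Q 178.202.49.21: descend 10110010110010100011 ; hops seen [H2] ; pick H2
  Q 178.202.57.243: descend 1011001011001010001110011111 ; hops seen [H2,H1] ; pick H1
  Q 204.174.115.20: descend 11001100101011100111001100010100 ; hops seen [H0,H0,H1] ; pick H1
  add 178.202.57.0/24 -> H1 at depth 24
  Q 178.202.48.236: descend 10110010110010100011 ; hops seen [H2] ; pick H2
  add 178.192.0.0/12 -> H1 at depth 12

== LOOKUPS ==
["H1","H2","H1","no-route","H2","H1","H1","H2","H1","H1","H0","H2","H1","H1","H2"]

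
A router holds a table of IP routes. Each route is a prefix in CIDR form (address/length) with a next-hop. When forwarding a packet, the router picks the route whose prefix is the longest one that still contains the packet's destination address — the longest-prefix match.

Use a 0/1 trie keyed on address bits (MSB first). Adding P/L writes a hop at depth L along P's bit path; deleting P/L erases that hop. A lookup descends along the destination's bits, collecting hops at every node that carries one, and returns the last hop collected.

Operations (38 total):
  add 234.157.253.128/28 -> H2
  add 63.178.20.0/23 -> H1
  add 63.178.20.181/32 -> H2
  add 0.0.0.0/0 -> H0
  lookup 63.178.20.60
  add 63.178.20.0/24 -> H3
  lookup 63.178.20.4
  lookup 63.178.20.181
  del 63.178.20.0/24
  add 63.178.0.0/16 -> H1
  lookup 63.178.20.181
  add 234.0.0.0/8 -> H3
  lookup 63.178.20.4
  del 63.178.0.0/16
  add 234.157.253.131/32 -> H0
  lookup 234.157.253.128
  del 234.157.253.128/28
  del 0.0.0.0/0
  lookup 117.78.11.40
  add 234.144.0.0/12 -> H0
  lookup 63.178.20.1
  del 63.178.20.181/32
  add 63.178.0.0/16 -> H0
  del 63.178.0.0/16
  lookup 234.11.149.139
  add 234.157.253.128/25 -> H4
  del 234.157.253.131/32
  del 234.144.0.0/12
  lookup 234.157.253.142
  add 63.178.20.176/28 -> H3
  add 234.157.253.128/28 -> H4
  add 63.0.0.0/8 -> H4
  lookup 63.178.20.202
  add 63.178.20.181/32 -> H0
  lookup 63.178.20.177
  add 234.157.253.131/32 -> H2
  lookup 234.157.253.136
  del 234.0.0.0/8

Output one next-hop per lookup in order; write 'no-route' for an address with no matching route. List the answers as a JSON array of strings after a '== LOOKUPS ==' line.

Process each operation:
  add 234.157.253.128/28 -> H2 at depth 28
  add 63.178.20.0/23 -> H1 at depth 23
  add 63.178.20.181/32 -> H2 at depth 32
  add 0.0.0.0/0 -> H0 at depth 0
  Q 63.178.20.60: descend 001111111011001000010100 ; hops seen [H0,H1] ; pick H1
  add 63.178.20.0/24 -> H3 at depth 24
  Q 63.178.20.4: descend 001111111011001000010100 ; hops seen [H0,H1,H3] ; pick H3
  Q 63.178.20.181: descend 00111111101100100001010010110101 ; hops seen [H0,H1,H3,H2] ; pick H2
  del 63.178.20.0/24 (clear depth 24)
  add 63.178.0.0/16 -> H1 at depth 16
  Q 63.178.20.181: descend 00111111101100100001010010110101 ; hops seen [H0,H1,H1,H2] ; pick H2
  add 234.0.0.0/8 -> H3 at depth 8
  Q 63.178.20.4: descend 001111111011001000010100 ; hops seen [H0,H1,H1] ; pick H1
  del 63.178.0.0/16 (clear depth 16)
  add 234.157.253.131/32 -> H0 at depth 32
  Q 234.157.253.128: descend 111010101001110111111101100000 ; hops seen [H0,H3,H2] ; pick H2
  del 234.157.253.128/28 (clear depth 28)
  del 0.0.0.0/0 (clear depth 0)
  Q 117.78.11.40: descend 0 ; hops seen [∅] ; pick no-route
  add 234.144.0.0/12 -> H0 at depth 12
  Q 63.178.20.1: descend 001111111011001000010100 ; hops seen [H1] ; pick H1
  del 63.178.20.181/32 (clear depth 32)
  add 63.178.0.0/16 -> H0 at depth 16
  del 63.178.0.0/16 (clear depth 16)
  Q 234.11.149.139: descend 11101010 ; hops seen [H3] ; pick H3
  add 234.157.253.128/25 -> H4 at depth 25
  del 234.157.253.131/32 (clear depth 32)
  del 234.144.0.0/12 (clear depth 12)
  Q 234.157.253.142: descend 1110101010011101111111011000 ; hops seen [H3,H4] ; pick H4
  add 63.178.20.176/28 -> H3 at depth 28
  add 234.157.253.128/28 -> H4 at depth 28
  add 63.0.0.0/8 -> H4 at depth 8
  Q 63.178.20.202: descend 0011111110110010000101001 ; hops seen [H4,H1] ; pick H1
  add 63.178.20.181/32 -> H0 at depth 32
  Q 63.178.20.177: descend 00111111101100100001010010110 ; hops seen [H4,H1,H3] ; pick H3
  add 234.157.253.131/32 -> H2 at depth 32
  Q 234.157.253.136: descend 1110101010011101111111011000 ; hops seen [H3,H4,H4] ; pick H4
  del 234.0.0.0/8 (clear depth 8)

== LOOKUPS ==
["H1","H3","H2","H2","H1","H2","no-route","H1","H3","H4","H1","H3","H4"]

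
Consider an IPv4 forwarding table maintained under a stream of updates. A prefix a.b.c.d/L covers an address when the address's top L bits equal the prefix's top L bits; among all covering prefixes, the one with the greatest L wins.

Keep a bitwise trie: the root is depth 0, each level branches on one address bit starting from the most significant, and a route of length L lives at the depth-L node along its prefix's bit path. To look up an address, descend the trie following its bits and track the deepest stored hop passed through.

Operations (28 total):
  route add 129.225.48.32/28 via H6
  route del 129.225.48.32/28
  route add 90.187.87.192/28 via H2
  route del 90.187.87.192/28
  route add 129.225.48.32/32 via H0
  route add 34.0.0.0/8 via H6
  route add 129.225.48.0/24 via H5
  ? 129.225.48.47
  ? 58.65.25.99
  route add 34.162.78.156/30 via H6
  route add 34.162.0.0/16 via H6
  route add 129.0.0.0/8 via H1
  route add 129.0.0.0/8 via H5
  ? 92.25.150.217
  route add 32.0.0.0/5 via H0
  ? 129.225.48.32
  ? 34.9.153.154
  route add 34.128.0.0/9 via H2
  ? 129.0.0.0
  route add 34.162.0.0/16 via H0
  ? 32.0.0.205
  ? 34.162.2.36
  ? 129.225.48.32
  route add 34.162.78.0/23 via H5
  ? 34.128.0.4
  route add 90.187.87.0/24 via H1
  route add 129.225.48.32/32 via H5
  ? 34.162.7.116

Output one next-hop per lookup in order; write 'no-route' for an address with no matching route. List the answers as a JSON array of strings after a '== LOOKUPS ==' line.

Apply in order:
  + 129.225.48.32/28 (H6) depth=28
  del 129.225.48.32/28 (clear depth 28)
  + 90.187.87.192/28 (H2) depth=28
  del 90.187.87.192/28 (clear depth 28)
  + 129.225.48.32/32 (H0) depth=32
  + 34.0.0.0/8 (H6) depth=8
  + 129.225.48.0/24 (H5) depth=24
  Q 129.225.48.47: descend 1000000111100001001100000010 ; hops seen [H5] ; pick H5
  Q 58.65.25.99: descend 001 ; hops seen [∅] ; pick no-route
  + 34.162.78.156/30 (H6) depth=30
  + 34.162.0.0/16 (H6) depth=16
  + 129.0.0.0/8 (H1) depth=8
  + 129.0.0.0/8 (H5) depth=8
  Q 92.25.150.217: descend 01011 ; hops seen [∅] ; pick no-route
  + 32.0.0.0/5 (H0) depth=5
  Q 129.225.48.32: descend 10000001111000010011000000100000 ; hops seen [H5,H5,H0] ; pick H0
  Q 34.9.153.154: descend 00100010 ; hops seen [H0,H6] ; pick H6
  + 34.128.0.0/9 (H2) depth=9
  Q 129.0.0.0: descend 10000001 ; hops seen [H5] ; pick H5
  + 34.162.0.0/16 (H0) depth=16
  Q 32.0.0.205: descend 001000 ; hops seen [H0] ; pick H0
  Q 34.162.2.36: descend 00100010101000100 ; hops seen [H0,H6,H2,H0] ; pick H0
  Q 129.225.48.32: descend 10000001111000010011000000100000 ; hops seen [H5,H5,H0] ; pick H0
  + 34.162.78.0/23 (H5) depth=23
  Q 34.128.0.4: descend 0010001010 ; hops seen [H0,H6,H2] ; pick H2
  + 90.187.87.0/24 (H1) depth=24
  + 129.225.48.32/32 (H5) depth=32
  Q 34.162.7.116: descend 00100010101000100 ; hops seen [H0,H6,H2,H0] ; pick H0

== LOOKUPS ==
["H5","no-route","no-route","H0","H6","H5","H0","H0","H0","H2","H0"]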